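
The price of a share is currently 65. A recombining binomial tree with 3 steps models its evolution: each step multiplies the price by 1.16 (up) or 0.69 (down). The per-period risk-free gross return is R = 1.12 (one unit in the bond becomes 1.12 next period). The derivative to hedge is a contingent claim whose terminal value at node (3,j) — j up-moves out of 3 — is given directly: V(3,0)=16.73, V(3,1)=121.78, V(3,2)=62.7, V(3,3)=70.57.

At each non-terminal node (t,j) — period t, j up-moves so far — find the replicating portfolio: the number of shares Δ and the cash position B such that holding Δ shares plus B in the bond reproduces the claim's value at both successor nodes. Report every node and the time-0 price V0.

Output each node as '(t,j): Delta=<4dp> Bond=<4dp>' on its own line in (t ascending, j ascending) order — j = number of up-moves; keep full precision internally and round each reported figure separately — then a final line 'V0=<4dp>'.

The replicating-portfolio and risk-neutral prices coincide; use p* = (1.12−0.69)/(1.16−0.69) = 0.9149 for the latter.
At expiry t=3: V(3,0)=16.7300, V(3,1)=121.7800, V(3,2)=62.7000, V(3,3)=70.5700
(2,0): S=30.9465. Δ = (V_up−V_dn)/(S_up−S_dn) = (121.7800−16.7300)/(35.8979−21.3531) = 7.2225. V = [p*·121.7800 + (1−p*)·16.7300]/1.12 = 100.7496. B = V − Δ·S = -122.7610.
(2,1): S=52.0260. Δ = (V_up−V_dn)/(S_up−S_dn) = (62.7000−121.7800)/(60.3502−35.8979) = -2.4161. V = [p*·62.7000 + (1−p*)·121.7800]/1.12 = 60.4715. B = V − Δ·S = 186.1736.
(2,2): S=87.4640. Δ = (V_up−V_dn)/(S_up−S_dn) = (70.5700−62.7000)/(101.4582−60.3502) = 0.1914. V = [p*·70.5700 + (1−p*)·62.7000]/1.12 = 62.4109. B = V − Δ·S = 45.6662.
(1,0): S=44.8500. Δ = (V_up−V_dn)/(S_up−S_dn) = (60.4715−100.7496)/(52.0260−30.9465) = -1.9108. V = [p*·60.4715 + (1−p*)·100.7496]/1.12 = 57.0531. B = V − Δ·S = 142.7512.
(1,1): S=75.4000. Δ = (V_up−V_dn)/(S_up−S_dn) = (62.4109−60.4715)/(87.4640−52.0260) = 0.0547. V = [p*·62.4109 + (1−p*)·60.4715]/1.12 = 55.5767. B = V − Δ·S = 51.4503.
(0,0): S=65.0000. Δ = (V_up−V_dn)/(S_up−S_dn) = (55.5767−57.0531)/(75.4000−44.8500) = -0.0483. V = [p*·55.5767 + (1−p*)·57.0531]/1.12 = 49.7342. B = V − Δ·S = 52.8755.
Self-financing check: at every node Δ·S+B equals the discounted successor values.

(0,0): Delta=-0.0483 Bond=52.8755
(1,0): Delta=-1.9108 Bond=142.7512
(1,1): Delta=0.0547 Bond=51.4503
(2,0): Delta=7.2225 Bond=-122.7610
(2,1): Delta=-2.4161 Bond=186.1736
(2,2): Delta=0.1914 Bond=45.6662
V0=49.7342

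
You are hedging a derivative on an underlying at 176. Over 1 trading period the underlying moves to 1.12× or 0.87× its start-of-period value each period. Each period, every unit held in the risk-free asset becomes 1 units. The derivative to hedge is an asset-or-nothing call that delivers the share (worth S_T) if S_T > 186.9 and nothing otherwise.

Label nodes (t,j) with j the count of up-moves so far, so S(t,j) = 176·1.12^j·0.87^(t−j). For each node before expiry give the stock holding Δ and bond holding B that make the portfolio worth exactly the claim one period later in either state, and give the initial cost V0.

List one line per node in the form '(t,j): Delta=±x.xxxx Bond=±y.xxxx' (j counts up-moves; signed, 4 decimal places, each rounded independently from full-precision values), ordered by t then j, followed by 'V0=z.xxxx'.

(0,0): Delta=4.4800 Bond=-685.9776
V0=102.5024

Risk-neutral probability p* = (R−d)/(u−d) = (1−0.87)/(1.12−0.87) = 0.5200.
Terminal values V(1,·): V(1,0)=0.0000, V(1,1)=197.1200
(0,0): S=176.0000. Δ = (V_up−V_dn)/(S_up−S_dn) = (197.1200−0.0000)/(197.1200−153.1200) = 4.4800. V = [p*·197.1200 + (1−p*)·0.0000]/1 = 102.5024. B = V − Δ·S = -685.9776.
The time-0 hedge costs 102.5024, which is the no-arbitrage price.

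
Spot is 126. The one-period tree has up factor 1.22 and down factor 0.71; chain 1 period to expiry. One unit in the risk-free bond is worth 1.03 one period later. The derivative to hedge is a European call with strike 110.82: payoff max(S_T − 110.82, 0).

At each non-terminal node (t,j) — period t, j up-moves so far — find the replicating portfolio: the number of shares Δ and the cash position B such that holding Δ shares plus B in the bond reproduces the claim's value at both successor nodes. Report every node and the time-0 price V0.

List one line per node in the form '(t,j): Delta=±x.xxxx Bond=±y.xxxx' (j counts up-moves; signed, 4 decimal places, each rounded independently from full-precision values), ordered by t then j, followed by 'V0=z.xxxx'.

(0,0): Delta=0.6676 Bond=-57.9840
V0=26.1336

Under the risk-neutral measure, an up-move has probability p* = (R−d)/(u−d) = 0.6275 and values discount at R = 1.03.
Payoff layer (t=1): V(1,0)=0.0000, V(1,1)=42.9000
  t=0,j=0: stock 126.0000 → up 153.7200 (V=42.9000), down 89.4600 (V=0.0000). Price 26.1336; hedge Δ=0.6676, bond B=-57.9840.
Self-financing check: at every node Δ·S+B equals the discounted successor values.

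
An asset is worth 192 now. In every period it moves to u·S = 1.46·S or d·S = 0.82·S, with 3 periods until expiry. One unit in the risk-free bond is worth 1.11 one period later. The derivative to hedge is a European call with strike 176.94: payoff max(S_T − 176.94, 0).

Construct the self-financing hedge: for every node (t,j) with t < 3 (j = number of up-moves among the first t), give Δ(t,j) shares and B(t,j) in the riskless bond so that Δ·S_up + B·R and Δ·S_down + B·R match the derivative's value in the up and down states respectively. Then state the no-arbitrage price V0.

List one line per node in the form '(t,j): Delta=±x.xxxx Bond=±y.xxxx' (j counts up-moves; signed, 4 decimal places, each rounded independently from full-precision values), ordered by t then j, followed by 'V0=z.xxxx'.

(0,0): Delta=0.8596 Bond=-93.9192
(1,0): Delta=0.6525 Bond=-71.6394
(1,1): Delta=1.0000 Bond=-143.6085
(2,0): Delta=0.1398 Bond=-13.3287
(2,1): Delta=1.0000 Bond=-159.4054
(2,2): Delta=1.0000 Bond=-159.4054
V0=71.1231

The replicating-portfolio and risk-neutral prices coincide; use p* = (1.11−0.82)/(1.46−0.82) = 0.4531 for the latter.
Terminal payoffs: V(3,0)=0.0000, V(3,1)=11.5472, V(3,2)=158.6591, V(3,3)=420.5901
Node (2,0) S=129.1008: V=(p*·11.5472+(1−p*)·0.0000)/1.11=4.7138; Δ=(11.5472−0.0000)/(188.4872−105.8627)=0.1398; B=V−Δ·S=-13.3287
Node (2,1) S=229.8624: V=(p*·158.6591+(1−p*)·11.5472)/1.11=70.4570; Δ=(158.6591−11.5472)/(335.5991−188.4872)=1.0000; B=V−Δ·S=-159.4054
Node (2,2) S=409.2672: V=(p*·420.5901+(1−p*)·158.6591)/1.11=249.8618; Δ=(420.5901−158.6591)/(597.5301−335.5991)=1.0000; B=V−Δ·S=-159.4054
Node (1,0) S=157.4400: V=(p*·70.4570+(1−p*)·4.7138)/1.11=31.0844; Δ=(70.4570−4.7138)/(229.8624−129.1008)=0.6525; B=V−Δ·S=-71.6394
Node (1,1) S=280.3200: V=(p*·249.8618+(1−p*)·70.4570)/1.11=136.7115; Δ=(249.8618−70.4570)/(409.2672−229.8624)=1.0000; B=V−Δ·S=-143.6085
Node (0,0) S=192.0000: V=(p*·136.7115+(1−p*)·31.0844)/1.11=71.1231; Δ=(136.7115−31.0844)/(280.3200−157.4400)=0.8596; B=V−Δ·S=-93.9192
The time-0 hedge costs 71.1231, which is the no-arbitrage price.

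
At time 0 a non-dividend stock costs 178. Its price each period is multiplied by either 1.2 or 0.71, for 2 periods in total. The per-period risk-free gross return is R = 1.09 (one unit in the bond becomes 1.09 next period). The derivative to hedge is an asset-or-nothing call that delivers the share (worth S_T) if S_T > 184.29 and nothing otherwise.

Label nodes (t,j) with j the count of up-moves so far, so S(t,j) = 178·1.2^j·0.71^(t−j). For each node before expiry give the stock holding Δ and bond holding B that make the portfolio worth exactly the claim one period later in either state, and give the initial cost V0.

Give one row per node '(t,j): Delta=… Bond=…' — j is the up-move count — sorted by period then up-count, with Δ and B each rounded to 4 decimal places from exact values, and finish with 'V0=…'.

(0,0): Delta=2.0909 Bond=-242.4260
(1,0): Delta=0.0000 Bond=0.0000
(1,1): Delta=2.4490 Bond=-340.7362
V0=129.7492

Since d<R<u, set p* = (R−d)/(u−d) = 0.7755; price each node as the discounted p*-expectation of its children.
At expiry t=2: V(2,0)=0.0000, V(2,1)=0.0000, V(2,2)=256.3200
  t=1,j=0: stock 126.3800 → up 151.6560 (V=0.0000), down 89.7298 (V=0.0000). Price 0.0000; hedge Δ=0.0000, bond B=0.0000.
  t=1,j=1: stock 213.6000 → up 256.3200 (V=256.3200), down 151.6560 (V=0.0000). Price 182.3658; hedge Δ=2.4490, bond B=-340.7362.
  t=0,j=0: stock 178.0000 → up 213.6000 (V=182.3658), down 126.3800 (V=0.0000). Price 129.7492; hedge Δ=2.0909, bond B=-242.4260.
Each (Δ,B) replicates both successor values, so the strategy is self-financing and V0 is arbitrage-free.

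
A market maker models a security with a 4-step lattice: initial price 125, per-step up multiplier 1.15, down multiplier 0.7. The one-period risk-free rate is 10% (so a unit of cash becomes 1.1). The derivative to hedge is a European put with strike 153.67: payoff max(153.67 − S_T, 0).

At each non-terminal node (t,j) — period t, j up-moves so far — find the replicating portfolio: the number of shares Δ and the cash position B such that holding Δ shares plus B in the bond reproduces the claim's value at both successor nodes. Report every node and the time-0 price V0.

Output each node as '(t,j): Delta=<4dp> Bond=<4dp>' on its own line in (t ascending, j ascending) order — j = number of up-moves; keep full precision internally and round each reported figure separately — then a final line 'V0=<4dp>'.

Under the risk-neutral measure, an up-move has probability p* = (R−d)/(u−d) = 0.8889 and values discount at R = 1.1.
At expiry t=4: V(4,0)=123.6575, V(4,1)=104.3637, V(4,2)=72.6669, V(4,3)=20.5934, V(4,4)=0.0000
Node (3,0) S=42.8750: V=(p*·104.3637+(1−p*)·123.6575)/1.1=96.8250; Δ=(104.3637−123.6575)/(49.3062−30.0125)=-1.0000; B=V−Δ·S=139.7000
Node (3,1) S=70.4375: V=(p*·72.6669+(1−p*)·104.3637)/1.1=69.2625; Δ=(72.6669−104.3637)/(81.0031−49.3062)=-1.0000; B=V−Δ·S=139.7000
Node (3,2) S=115.7187: V=(p*·20.5934+(1−p*)·72.6669)/1.1=23.9812; Δ=(20.5934−72.6669)/(133.0766−81.0031)=-1.0000; B=V−Δ·S=139.7000
Node (3,3) S=190.1094: V=(p*·0.0000+(1−p*)·20.5934)/1.1=2.0801; Δ=(0.0000−20.5934)/(218.6258−133.0766)=-0.2407; B=V−Δ·S=47.8433
Node (2,0) S=61.2500: V=(p*·69.2625+(1−p*)·96.8250)/1.1=65.7500; Δ=(69.2625−96.8250)/(70.4375−42.8750)=-1.0000; B=V−Δ·S=127.0000
Node (2,1) S=100.6250: V=(p*·23.9812+(1−p*)·69.2625)/1.1=26.3750; Δ=(23.9812−69.2625)/(115.7187−70.4375)=-1.0000; B=V−Δ·S=127.0000
Node (2,2) S=165.3125: V=(p*·2.0801+(1−p*)·23.9812)/1.1=4.1033; Δ=(2.0801−23.9812)/(190.1094−115.7187)=-0.2944; B=V−Δ·S=52.7724
Node (1,0) S=87.5000: V=(p*·26.3750+(1−p*)·65.7500)/1.1=27.9545; Δ=(26.3750−65.7500)/(100.6250−61.2500)=-1.0000; B=V−Δ·S=115.4545
Node (1,1) S=143.7500: V=(p*·4.1033+(1−p*)·26.3750)/1.1=5.9799; Δ=(4.1033−26.3750)/(165.3125−100.6250)=-0.3443; B=V−Δ·S=55.4726
Node (0,0) S=125.0000: V=(p*·5.9799+(1−p*)·27.9545)/1.1=7.6559; Δ=(5.9799−27.9545)/(143.7500−87.5000)=-0.3907; B=V−Δ·S=56.4885
Each (Δ,B) replicates both successor values, so the strategy is self-financing and V0 is arbitrage-free.

(0,0): Delta=-0.3907 Bond=56.4885
(1,0): Delta=-1.0000 Bond=115.4545
(1,1): Delta=-0.3443 Bond=55.4726
(2,0): Delta=-1.0000 Bond=127.0000
(2,1): Delta=-1.0000 Bond=127.0000
(2,2): Delta=-0.2944 Bond=52.7724
(3,0): Delta=-1.0000 Bond=139.7000
(3,1): Delta=-1.0000 Bond=139.7000
(3,2): Delta=-1.0000 Bond=139.7000
(3,3): Delta=-0.2407 Bond=47.8433
V0=7.6559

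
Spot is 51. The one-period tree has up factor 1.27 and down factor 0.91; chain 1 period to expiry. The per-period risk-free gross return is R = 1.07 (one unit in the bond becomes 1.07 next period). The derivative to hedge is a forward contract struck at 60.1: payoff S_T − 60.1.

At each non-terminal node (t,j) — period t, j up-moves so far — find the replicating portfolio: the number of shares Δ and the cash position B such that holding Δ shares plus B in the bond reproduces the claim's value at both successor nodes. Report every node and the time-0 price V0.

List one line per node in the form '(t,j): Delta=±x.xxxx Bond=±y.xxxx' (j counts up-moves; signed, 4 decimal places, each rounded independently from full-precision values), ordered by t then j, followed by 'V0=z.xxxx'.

Since d<R<u, set p* = (R−d)/(u−d) = 0.4444; price each node as the discounted p*-expectation of its children.
Payoff layer (t=1): V(1,0)=-13.6900, V(1,1)=4.6700
Node (0,0) S=51.0000: V=(p*·4.6700+(1−p*)·-13.6900)/1.07=-5.1682; Δ=(4.6700−-13.6900)/(64.7700−46.4100)=1.0000; B=V−Δ·S=-56.1682
Root portfolio cost Δ·51+B reproduces V0=-5.1682.

(0,0): Delta=1.0000 Bond=-56.1682
V0=-5.1682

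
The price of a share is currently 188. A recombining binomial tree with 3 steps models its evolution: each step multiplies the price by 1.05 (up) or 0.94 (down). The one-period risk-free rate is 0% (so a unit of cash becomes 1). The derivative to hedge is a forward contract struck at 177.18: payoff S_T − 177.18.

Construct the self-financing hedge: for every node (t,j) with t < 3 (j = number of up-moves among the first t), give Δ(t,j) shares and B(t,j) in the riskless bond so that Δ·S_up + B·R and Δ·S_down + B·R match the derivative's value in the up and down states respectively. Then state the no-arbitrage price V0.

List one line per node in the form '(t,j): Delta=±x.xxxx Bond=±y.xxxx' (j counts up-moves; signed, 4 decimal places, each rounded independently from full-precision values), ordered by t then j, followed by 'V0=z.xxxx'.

(0,0): Delta=1.0000 Bond=-177.1800
(1,0): Delta=1.0000 Bond=-177.1800
(1,1): Delta=1.0000 Bond=-177.1800
(2,0): Delta=1.0000 Bond=-177.1800
(2,1): Delta=1.0000 Bond=-177.1800
(2,2): Delta=1.0000 Bond=-177.1800
V0=10.8200

The replicating-portfolio and risk-neutral prices coincide; use p* = (1−0.94)/(1.05−0.94) = 0.5455 for the latter.
Terminal values V(3,·): V(3,0)=-21.0302, V(3,1)=-2.7574, V(3,2)=17.6538, V(3,3)=40.4535
  t=2,j=0: stock 166.1168 → up 174.4226 (V=-2.7574), down 156.1498 (V=-21.0302). Price -11.0632; hedge Δ=1.0000, bond B=-177.1800.
  t=2,j=1: stock 185.5560 → up 194.8338 (V=17.6538), down 174.4226 (V=-2.7574). Price 8.3760; hedge Δ=1.0000, bond B=-177.1800.
  t=2,j=2: stock 207.2700 → up 217.6335 (V=40.4535), down 194.8338 (V=17.6538). Price 30.0900; hedge Δ=1.0000, bond B=-177.1800.
  t=1,j=0: stock 176.7200 → up 185.5560 (V=8.3760), down 166.1168 (V=-11.0632). Price -0.4600; hedge Δ=1.0000, bond B=-177.1800.
  t=1,j=1: stock 197.4000 → up 207.2700 (V=30.0900), down 185.5560 (V=8.3760). Price 20.2200; hedge Δ=1.0000, bond B=-177.1800.
  t=0,j=0: stock 188.0000 → up 197.4000 (V=20.2200), down 176.7200 (V=-0.4600). Price 10.8200; hedge Δ=1.0000, bond B=-177.1800.
Self-financing check: at every node Δ·S+B equals the discounted successor values.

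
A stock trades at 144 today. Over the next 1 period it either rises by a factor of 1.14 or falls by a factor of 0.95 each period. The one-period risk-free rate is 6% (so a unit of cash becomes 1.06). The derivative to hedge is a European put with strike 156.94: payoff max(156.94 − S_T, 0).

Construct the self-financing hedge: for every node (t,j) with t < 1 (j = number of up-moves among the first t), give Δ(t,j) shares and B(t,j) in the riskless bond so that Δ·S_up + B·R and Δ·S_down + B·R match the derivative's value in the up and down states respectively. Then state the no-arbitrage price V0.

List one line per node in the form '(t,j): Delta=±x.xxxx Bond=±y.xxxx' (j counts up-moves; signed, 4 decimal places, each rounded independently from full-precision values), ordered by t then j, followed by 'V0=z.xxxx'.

(0,0): Delta=-0.7361 Bond=114.0000
V0=8.0000

Since d<R<u, set p* = (R−d)/(u−d) = 0.5789; price each node as the discounted p*-expectation of its children.
Payoff layer (t=1): V(1,0)=20.1400, V(1,1)=0.0000
(0,0): S=144.0000. Δ = (V_up−V_dn)/(S_up−S_dn) = (0.0000−20.1400)/(164.1600−136.8000) = -0.7361. V = [p*·0.0000 + (1−p*)·20.1400]/1.06 = 8.0000. B = V − Δ·S = 114.0000.
Check: Δ(0,0)·S0 + B(0,0) = 8.0000 = V0.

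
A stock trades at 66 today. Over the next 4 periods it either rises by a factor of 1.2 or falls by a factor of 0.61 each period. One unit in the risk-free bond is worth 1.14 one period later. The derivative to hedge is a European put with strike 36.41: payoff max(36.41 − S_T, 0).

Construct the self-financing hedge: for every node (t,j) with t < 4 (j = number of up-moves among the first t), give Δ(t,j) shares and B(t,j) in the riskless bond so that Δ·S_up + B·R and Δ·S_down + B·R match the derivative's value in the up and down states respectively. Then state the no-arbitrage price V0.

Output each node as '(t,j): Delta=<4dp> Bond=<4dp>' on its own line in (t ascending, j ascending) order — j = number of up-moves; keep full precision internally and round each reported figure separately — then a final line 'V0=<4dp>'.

(0,0): Delta=-0.0130 Bond=0.9335
(1,0): Delta=-0.1332 Bond=5.9026
(1,1): Delta=-0.0061 Bond=0.5164
(2,0): Delta=-1.0000 Bond=28.0163
(2,1): Delta=-0.0833 Bond=4.3191
(2,2): Delta=-0.0017 Bond=0.1664
(3,0): Delta=-1.0000 Bond=31.9386
(3,1): Delta=-1.0000 Bond=31.9386
(3,2): Delta=-0.0306 Bond=1.8655
(3,3): Delta=0.0000 Bond=0.0000
V0=0.0740

Under the risk-neutral measure, an up-move has probability p* = (R−d)/(u−d) = 0.8983 and values discount at R = 1.14.
Terminal values V(4,·): V(4,0)=27.2717, V(4,1)=18.4331, V(4,2)=1.0456, V(4,3)=0.0000, V(4,4)=0.0000
Node (3,0) S=14.9807: V=(p*·18.4331+(1−p*)·27.2717)/1.14=16.9579; Δ=(18.4331−27.2717)/(17.9769−9.1383)=-1.0000; B=V−Δ·S=31.9386
Node (3,1) S=29.4703: V=(p*·1.0456+(1−p*)·18.4331)/1.14=2.4683; Δ=(1.0456−18.4331)/(35.3644−17.9769)=-1.0000; B=V−Δ·S=31.9386
Node (3,2) S=57.9744: V=(p*·0.0000+(1−p*)·1.0456)/1.14=0.0933; Δ=(0.0000−1.0456)/(69.5693−35.3644)=-0.0306; B=V−Δ·S=1.8655
Node (3,3) S=114.0480: V=(p*·0.0000+(1−p*)·0.0000)/1.14=0.0000; Δ=(0.0000−0.0000)/(136.8576−69.5693)=0.0000; B=V−Δ·S=0.0000
Node (2,0) S=24.5586: V=(p*·2.4683+(1−p*)·16.9579)/1.14=3.4577; Δ=(2.4683−16.9579)/(29.4703−14.9807)=-1.0000; B=V−Δ·S=28.0163
Node (2,1) S=48.3120: V=(p*·0.0933+(1−p*)·2.4683)/1.14=0.2937; Δ=(0.0933−2.4683)/(57.9744−29.4703)=-0.0833; B=V−Δ·S=4.3191
Node (2,2) S=95.0400: V=(p*·0.0000+(1−p*)·0.0933)/1.14=0.0083; Δ=(0.0000−0.0933)/(114.0480−57.9744)=-0.0017; B=V−Δ·S=0.1664
Node (1,0) S=40.2600: V=(p*·0.2937+(1−p*)·3.4577)/1.14=0.5399; Δ=(0.2937−3.4577)/(48.3120−24.5586)=-0.1332; B=V−Δ·S=5.9026
Node (1,1) S=79.2000: V=(p*·0.0083+(1−p*)·0.2937)/1.14=0.0328; Δ=(0.0083−0.2937)/(95.0400−48.3120)=-0.0061; B=V−Δ·S=0.5164
Node (0,0) S=66.0000: V=(p*·0.0328+(1−p*)·0.5399)/1.14=0.0740; Δ=(0.0328−0.5399)/(79.2000−40.2600)=-0.0130; B=V−Δ·S=0.9335
Check: Δ(0,0)·S0 + B(0,0) = 0.0740 = V0.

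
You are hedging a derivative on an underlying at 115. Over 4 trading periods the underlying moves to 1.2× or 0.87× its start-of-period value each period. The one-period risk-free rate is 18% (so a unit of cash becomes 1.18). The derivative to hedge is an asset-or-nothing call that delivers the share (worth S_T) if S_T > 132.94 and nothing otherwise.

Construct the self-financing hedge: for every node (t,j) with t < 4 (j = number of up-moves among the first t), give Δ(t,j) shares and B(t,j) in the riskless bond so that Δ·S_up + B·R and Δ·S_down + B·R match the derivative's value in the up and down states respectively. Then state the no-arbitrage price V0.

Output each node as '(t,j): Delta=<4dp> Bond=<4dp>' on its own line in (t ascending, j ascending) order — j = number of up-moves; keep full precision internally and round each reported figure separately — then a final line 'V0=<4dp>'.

No-arbitrage ⇒ martingale measure with p* = (R−d)/(u−d) = 0.9394.
Payoff layer (t=4): V(4,0)=0.0000, V(4,1)=0.0000, V(4,2)=0.0000, V(4,3)=172.8864, V(4,4)=238.4640
(3,0): S=75.7278. Δ = (V_up−V_dn)/(S_up−S_dn) = (0.0000−0.0000)/(90.8734−65.8832) = 0.0000. V = [p*·0.0000 + (1−p*)·0.0000]/1.18 = 0.0000. B = V − Δ·S = 0.0000.
(3,1): S=104.4522. Δ = (V_up−V_dn)/(S_up−S_dn) = (0.0000−0.0000)/(125.3426−90.8734) = 0.0000. V = [p*·0.0000 + (1−p*)·0.0000]/1.18 = 0.0000. B = V − Δ·S = 0.0000.
(3,2): S=144.0720. Δ = (V_up−V_dn)/(S_up−S_dn) = (172.8864−0.0000)/(172.8864−125.3426) = 3.6364. V = [p*·172.8864 + (1−p*)·0.0000]/1.18 = 137.6343. B = V − Δ·S = -386.2639.
(3,3): S=198.7200. Δ = (V_up−V_dn)/(S_up−S_dn) = (238.4640−172.8864)/(238.4640−172.8864) = 1.0000. V = [p*·238.4640 + (1−p*)·172.8864]/1.18 = 198.7200. B = V − Δ·S = 0.0000.
(2,0): S=87.0435. Δ = (V_up−V_dn)/(S_up−S_dn) = (0.0000−0.0000)/(104.4522−75.7278) = 0.0000. V = [p*·0.0000 + (1−p*)·0.0000]/1.18 = 0.0000. B = V − Δ·S = 0.0000.
(2,1): S=120.0600. Δ = (V_up−V_dn)/(S_up−S_dn) = (137.6343−0.0000)/(144.0720−104.4522) = 3.4739. V = [p*·137.6343 + (1−p*)·0.0000]/1.18 = 109.5702. B = V − Δ·S = -307.5034.
(2,2): S=165.6000. Δ = (V_up−V_dn)/(S_up−S_dn) = (198.7200−137.6343)/(198.7200−144.0720) = 1.1178. V = [p*·198.7200 + (1−p*)·137.6343]/1.18 = 165.2694. B = V − Δ·S = -19.8389.
(1,0): S=100.0500. Δ = (V_up−V_dn)/(S_up−S_dn) = (109.5702−0.0000)/(120.0600−87.0435) = 3.3186. V = [p*·109.5702 + (1−p*)·0.0000]/1.18 = 87.2284. B = V − Δ·S = -244.8024.
(1,1): S=138.0000. Δ = (V_up−V_dn)/(S_up−S_dn) = (165.2694−109.5702)/(165.6000−120.0600) = 1.2231. V = [p*·165.2694 + (1−p*)·109.5702]/1.18 = 137.1980. B = V − Δ·S = -31.5874.
(0,0): S=115.0000. Δ = (V_up−V_dn)/(S_up−S_dn) = (137.1980−87.2284)/(138.0000−100.0500) = 1.3167. V = [p*·137.1980 + (1−p*)·87.2284]/1.18 = 113.7030. B = V − Δ·S = -37.7199.
The time-0 hedge costs 113.7030, which is the no-arbitrage price.

(0,0): Delta=1.3167 Bond=-37.7199
(1,0): Delta=3.3186 Bond=-244.8024
(1,1): Delta=1.2231 Bond=-31.5874
(2,0): Delta=0.0000 Bond=0.0000
(2,1): Delta=3.4739 Bond=-307.5034
(2,2): Delta=1.1178 Bond=-19.8389
(3,0): Delta=0.0000 Bond=0.0000
(3,1): Delta=0.0000 Bond=0.0000
(3,2): Delta=3.6364 Bond=-386.2639
(3,3): Delta=1.0000 Bond=0.0000
V0=113.7030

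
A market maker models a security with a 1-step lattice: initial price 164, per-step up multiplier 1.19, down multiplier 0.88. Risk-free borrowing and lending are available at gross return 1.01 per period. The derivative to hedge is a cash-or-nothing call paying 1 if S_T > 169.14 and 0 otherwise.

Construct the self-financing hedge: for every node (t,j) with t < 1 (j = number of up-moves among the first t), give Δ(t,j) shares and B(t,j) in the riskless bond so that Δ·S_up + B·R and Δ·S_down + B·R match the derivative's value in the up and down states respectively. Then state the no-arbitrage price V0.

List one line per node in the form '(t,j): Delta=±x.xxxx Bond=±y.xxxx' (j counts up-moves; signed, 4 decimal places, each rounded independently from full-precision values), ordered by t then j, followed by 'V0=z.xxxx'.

Under the risk-neutral measure, an up-move has probability p* = (R−d)/(u−d) = 0.4194 and values discount at R = 1.01.
At expiry t=1: V(1,0)=0.0000, V(1,1)=1.0000
  t=0,j=0: stock 164.0000 → up 195.1600 (V=1.0000), down 144.3200 (V=0.0000). Price 0.4152; hedge Δ=0.0197, bond B=-2.8106.
Check: Δ(0,0)·S0 + B(0,0) = 0.4152 = V0.

(0,0): Delta=0.0197 Bond=-2.8106
V0=0.4152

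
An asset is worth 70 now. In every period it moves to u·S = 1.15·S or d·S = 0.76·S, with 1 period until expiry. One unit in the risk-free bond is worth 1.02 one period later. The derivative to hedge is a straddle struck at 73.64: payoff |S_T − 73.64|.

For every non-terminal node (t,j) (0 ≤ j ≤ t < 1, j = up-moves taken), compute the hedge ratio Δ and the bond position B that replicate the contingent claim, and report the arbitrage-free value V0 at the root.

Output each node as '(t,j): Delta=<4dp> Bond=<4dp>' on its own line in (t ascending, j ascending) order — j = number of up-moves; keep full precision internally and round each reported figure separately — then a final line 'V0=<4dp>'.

(0,0): Delta=-0.4974 Bond=45.9839
V0=11.1634

Since d<R<u, set p* = (R−d)/(u−d) = 0.6667; price each node as the discounted p*-expectation of its children.
At expiry t=1: V(1,0)=20.4400, V(1,1)=6.8600
(0,0): S=70.0000. Δ = (V_up−V_dn)/(S_up−S_dn) = (6.8600−20.4400)/(80.5000−53.2000) = -0.4974. V = [p*·6.8600 + (1−p*)·20.4400]/1.02 = 11.1634. B = V − Δ·S = 45.9839.
The time-0 hedge costs 11.1634, which is the no-arbitrage price.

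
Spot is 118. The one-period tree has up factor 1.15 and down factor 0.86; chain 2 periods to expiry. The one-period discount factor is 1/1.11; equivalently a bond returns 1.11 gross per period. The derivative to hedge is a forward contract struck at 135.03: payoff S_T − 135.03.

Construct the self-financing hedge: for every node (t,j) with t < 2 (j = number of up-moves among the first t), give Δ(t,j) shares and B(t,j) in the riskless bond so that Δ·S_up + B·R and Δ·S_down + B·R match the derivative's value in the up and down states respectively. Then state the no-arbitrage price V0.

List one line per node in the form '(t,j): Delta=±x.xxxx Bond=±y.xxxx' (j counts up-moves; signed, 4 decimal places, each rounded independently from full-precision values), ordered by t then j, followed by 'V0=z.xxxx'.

Risk-neutral probability p* = (R−d)/(u−d) = (1.11−0.86)/(1.15−0.86) = 0.8621.
Terminal payoffs: V(2,0)=-47.7572, V(2,1)=-18.3280, V(2,2)=21.0250
(1,0): S=101.4800. Δ = (V_up−V_dn)/(S_up−S_dn) = (-18.3280−-47.7572)/(116.7020−87.2728) = 1.0000. V = [p*·-18.3280 + (1−p*)·-47.7572]/1.11 = -20.1686. B = V − Δ·S = -121.6486.
(1,1): S=135.7000. Δ = (V_up−V_dn)/(S_up−S_dn) = (21.0250−-18.3280)/(156.0550−116.7020) = 1.0000. V = [p*·21.0250 + (1−p*)·-18.3280]/1.11 = 14.0514. B = V − Δ·S = -121.6486.
(0,0): S=118.0000. Δ = (V_up−V_dn)/(S_up−S_dn) = (14.0514−-20.1686)/(135.7000−101.4800) = 1.0000. V = [p*·14.0514 + (1−p*)·-20.1686]/1.11 = 8.4066. B = V − Δ·S = -109.5934.
Check: Δ(0,0)·S0 + B(0,0) = 8.4066 = V0.

(0,0): Delta=1.0000 Bond=-109.5934
(1,0): Delta=1.0000 Bond=-121.6486
(1,1): Delta=1.0000 Bond=-121.6486
V0=8.4066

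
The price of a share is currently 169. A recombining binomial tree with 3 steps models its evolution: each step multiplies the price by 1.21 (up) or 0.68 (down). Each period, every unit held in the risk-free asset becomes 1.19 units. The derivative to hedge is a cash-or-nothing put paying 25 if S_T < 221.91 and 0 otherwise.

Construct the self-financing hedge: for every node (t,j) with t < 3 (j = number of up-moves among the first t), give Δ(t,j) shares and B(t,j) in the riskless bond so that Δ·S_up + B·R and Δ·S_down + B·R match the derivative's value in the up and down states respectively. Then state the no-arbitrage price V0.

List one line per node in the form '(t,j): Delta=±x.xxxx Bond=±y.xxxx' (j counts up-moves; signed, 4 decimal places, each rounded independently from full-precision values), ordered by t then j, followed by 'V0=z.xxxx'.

(0,0): Delta=-0.1825 Bond=32.4601
(1,0): Delta=0.0000 Bond=17.6541
(1,1): Delta=-0.1865 Bond=39.4500
(2,0): Delta=0.0000 Bond=21.0084
(2,1): Delta=0.0000 Bond=21.0084
(2,2): Delta=-0.1906 Bond=47.9626
V0=1.6169

Risk-neutral probability p* = (R−d)/(u−d) = (1.19−0.68)/(1.21−0.68) = 0.9623.
At expiry t=3: V(3,0)=25.0000, V(3,1)=25.0000, V(3,2)=25.0000, V(3,3)=0.0000
  t=2,j=0: stock 78.1456 → up 94.5562 (V=25.0000), down 53.1390 (V=25.0000). Price 21.0084; hedge Δ=0.0000, bond B=21.0084.
  t=2,j=1: stock 139.0532 → up 168.2544 (V=25.0000), down 94.5562 (V=25.0000). Price 21.0084; hedge Δ=0.0000, bond B=21.0084.
  t=2,j=2: stock 247.4329 → up 299.3938 (V=0.0000), down 168.2544 (V=25.0000). Price 0.7928; hedge Δ=-0.1906, bond B=47.9626.
  t=1,j=0: stock 114.9200 → up 139.0532 (V=21.0084), down 78.1456 (V=21.0084). Price 17.6541; hedge Δ=0.0000, bond B=17.6541.
  t=1,j=1: stock 204.4900 → up 247.4329 (V=0.7928), down 139.0532 (V=21.0084). Price 1.3072; hedge Δ=-0.1865, bond B=39.4500.
  t=0,j=0: stock 169.0000 → up 204.4900 (V=1.3072), down 114.9200 (V=17.6541). Price 1.6169; hedge Δ=-0.1825, bond B=32.4601.
Each (Δ,B) replicates both successor values, so the strategy is self-financing and V0 is arbitrage-free.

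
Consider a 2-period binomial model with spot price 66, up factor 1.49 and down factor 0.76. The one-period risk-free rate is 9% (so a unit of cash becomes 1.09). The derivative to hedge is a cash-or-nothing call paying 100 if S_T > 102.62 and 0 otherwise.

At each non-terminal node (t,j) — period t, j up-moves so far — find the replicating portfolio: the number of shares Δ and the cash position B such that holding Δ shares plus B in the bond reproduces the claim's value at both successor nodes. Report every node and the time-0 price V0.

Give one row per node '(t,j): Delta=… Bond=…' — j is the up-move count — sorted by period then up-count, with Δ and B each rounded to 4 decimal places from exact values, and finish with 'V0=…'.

The replicating-portfolio and risk-neutral prices coincide; use p* = (1.09−0.76)/(1.49−0.76) = 0.4521 for the latter.
Payoff layer (t=2): V(2,0)=0.0000, V(2,1)=0.0000, V(2,2)=100.0000
Node (1,0) S=50.1600: V=(p*·0.0000+(1−p*)·0.0000)/1.09=0.0000; Δ=(0.0000−0.0000)/(74.7384−38.1216)=0.0000; B=V−Δ·S=0.0000
Node (1,1) S=98.3400: V=(p*·100.0000+(1−p*)·0.0000)/1.09=41.4729; Δ=(100.0000−0.0000)/(146.5266−74.7384)=1.3930; B=V−Δ·S=-95.5134
Node (0,0) S=66.0000: V=(p*·41.4729+(1−p*)·0.0000)/1.09=17.2000; Δ=(41.4729−0.0000)/(98.3400−50.1600)=0.8608; B=V−Δ·S=-39.6122
Each (Δ,B) replicates both successor values, so the strategy is self-financing and V0 is arbitrage-free.

(0,0): Delta=0.8608 Bond=-39.6122
(1,0): Delta=0.0000 Bond=0.0000
(1,1): Delta=1.3930 Bond=-95.5134
V0=17.2000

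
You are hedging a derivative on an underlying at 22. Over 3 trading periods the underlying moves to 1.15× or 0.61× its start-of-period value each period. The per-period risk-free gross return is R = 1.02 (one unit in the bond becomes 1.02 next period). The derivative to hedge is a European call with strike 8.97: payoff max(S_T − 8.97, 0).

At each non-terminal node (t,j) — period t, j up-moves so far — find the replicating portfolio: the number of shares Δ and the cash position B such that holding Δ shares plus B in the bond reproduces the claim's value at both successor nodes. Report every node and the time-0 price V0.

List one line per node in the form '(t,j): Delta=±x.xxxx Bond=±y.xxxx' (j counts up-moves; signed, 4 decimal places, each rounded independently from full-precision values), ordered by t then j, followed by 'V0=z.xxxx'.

No-arbitrage ⇒ martingale measure with p* = (R−d)/(u−d) = 0.7593.
Terminal payoffs: V(3,0)=0.0000, V(3,1)=0.4441, V(3,2)=8.7779, V(3,3)=24.4892
(2,0): S=8.1862. Δ = (V_up−V_dn)/(S_up−S_dn) = (0.4441−0.0000)/(9.4141−4.9936) = 0.1005. V = [p*·0.4441 + (1−p*)·0.0000]/1.02 = 0.3306. B = V − Δ·S = -0.4919.
(2,1): S=15.4330. Δ = (V_up−V_dn)/(S_up−S_dn) = (8.7779−0.4441)/(17.7479−9.4141) = 1.0000. V = [p*·8.7779 + (1−p*)·0.4441]/1.02 = 6.6389. B = V − Δ·S = -8.7941.
(2,2): S=29.0950. Δ = (V_up−V_dn)/(S_up−S_dn) = (24.4892−8.7779)/(33.4592−17.7479) = 1.0000. V = [p*·24.4892 + (1−p*)·8.7779]/1.02 = 20.3009. B = V − Δ·S = -8.7941.
(1,0): S=13.4200. Δ = (V_up−V_dn)/(S_up−S_dn) = (6.6389−0.3306)/(15.4330−8.1862) = 0.8705. V = [p*·6.6389 + (1−p*)·0.3306]/1.02 = 5.0198. B = V − Δ·S = -6.6622.
(1,1): S=25.3000. Δ = (V_up−V_dn)/(S_up−S_dn) = (20.3009−6.6389)/(29.0950−15.4330) = 1.0000. V = [p*·20.3009 + (1−p*)·6.6389]/1.02 = 16.6783. B = V − Δ·S = -8.6217.
(0,0): S=22.0000. Δ = (V_up−V_dn)/(S_up−S_dn) = (16.6783−5.0198)/(25.3000−13.4200) = 0.9814. V = [p*·16.6783 + (1−p*)·5.0198]/1.02 = 13.5996. B = V − Δ·S = -7.9901.
Each (Δ,B) replicates both successor values, so the strategy is self-financing and V0 is arbitrage-free.

(0,0): Delta=0.9814 Bond=-7.9901
(1,0): Delta=0.8705 Bond=-6.6622
(1,1): Delta=1.0000 Bond=-8.6217
(2,0): Delta=0.1005 Bond=-0.4919
(2,1): Delta=1.0000 Bond=-8.7941
(2,2): Delta=1.0000 Bond=-8.7941
V0=13.5996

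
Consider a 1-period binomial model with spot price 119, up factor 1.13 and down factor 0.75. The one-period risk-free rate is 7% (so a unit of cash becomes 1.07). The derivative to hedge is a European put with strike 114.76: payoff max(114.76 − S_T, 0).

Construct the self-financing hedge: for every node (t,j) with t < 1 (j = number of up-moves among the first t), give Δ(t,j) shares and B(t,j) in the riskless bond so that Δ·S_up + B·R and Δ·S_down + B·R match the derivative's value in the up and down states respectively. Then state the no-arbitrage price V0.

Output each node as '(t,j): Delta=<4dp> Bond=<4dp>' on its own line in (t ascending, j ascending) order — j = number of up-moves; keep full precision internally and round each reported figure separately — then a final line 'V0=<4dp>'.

(0,0): Delta=-0.5641 Bond=70.8960
V0=3.7644

The replicating-portfolio and risk-neutral prices coincide; use p* = (1.07−0.75)/(1.13−0.75) = 0.8421 for the latter.
At expiry t=1: V(1,0)=25.5100, V(1,1)=0.0000
(0,0): S=119.0000. Δ = (V_up−V_dn)/(S_up−S_dn) = (0.0000−25.5100)/(134.4700−89.2500) = -0.5641. V = [p*·0.0000 + (1−p*)·25.5100]/1.07 = 3.7644. B = V − Δ·S = 70.8960.
Self-financing check: at every node Δ·S+B equals the discounted successor values.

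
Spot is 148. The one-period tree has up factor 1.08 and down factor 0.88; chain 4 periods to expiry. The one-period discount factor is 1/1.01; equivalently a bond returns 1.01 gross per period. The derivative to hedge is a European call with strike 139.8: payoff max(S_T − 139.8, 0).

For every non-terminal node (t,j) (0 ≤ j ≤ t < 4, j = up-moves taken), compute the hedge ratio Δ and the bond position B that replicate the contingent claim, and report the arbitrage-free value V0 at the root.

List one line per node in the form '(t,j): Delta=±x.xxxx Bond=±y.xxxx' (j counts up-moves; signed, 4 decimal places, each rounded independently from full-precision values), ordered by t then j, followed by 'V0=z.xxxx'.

(0,0): Delta=0.6887 Bond=-82.4102
(1,0): Delta=0.3858 Bond=-43.7818
(1,1): Delta=0.8217 Bond=-104.4780
(2,0): Delta=0.0000 Bond=0.0000
(2,1): Delta=0.5551 Bond=-68.0302
(2,2): Delta=0.9386 Bond=-125.7111
(3,0): Delta=0.0000 Bond=0.0000
(3,1): Delta=0.0000 Bond=0.0000
(3,2): Delta=0.7986 Bond=-105.7084
(3,3): Delta=1.0000 Bond=-138.4158
V0=19.5240

Risk-neutral probability p* = (R−d)/(u−d) = (1.01−0.88)/(1.08−0.88) = 0.6500.
Payoff layer (t=4): V(4,0)=0.0000, V(4,1)=0.0000, V(4,2)=0.0000, V(4,3)=24.2649, V(4,4)=61.5524
Node (3,0) S=100.8579: V=(p*·0.0000+(1−p*)·0.0000)/1.01=0.0000; Δ=(0.0000−0.0000)/(108.9265−88.7549)=0.0000; B=V−Δ·S=0.0000
Node (3,1) S=123.7801: V=(p*·0.0000+(1−p*)·0.0000)/1.01=0.0000; Δ=(0.0000−0.0000)/(133.6825−108.9265)=0.0000; B=V−Δ·S=0.0000
Node (3,2) S=151.9119: V=(p*·24.2649+(1−p*)·0.0000)/1.01=15.6160; Δ=(24.2649−0.0000)/(164.0649−133.6825)=0.7986; B=V−Δ·S=-105.7084
Node (3,3) S=186.4374: V=(p*·61.5524+(1−p*)·24.2649)/1.01=48.0215; Δ=(61.5524−24.2649)/(201.3524−164.0649)=1.0000; B=V−Δ·S=-138.4158
Node (2,0) S=114.6112: V=(p*·0.0000+(1−p*)·0.0000)/1.01=0.0000; Δ=(0.0000−0.0000)/(123.7801−100.8579)=0.0000; B=V−Δ·S=0.0000
Node (2,1) S=140.6592: V=(p*·15.6160+(1−p*)·0.0000)/1.01=10.0499; Δ=(15.6160−0.0000)/(151.9119−123.7801)=0.5551; B=V−Δ·S=-68.0302
Node (2,2) S=172.6272: V=(p*·48.0215+(1−p*)·15.6160)/1.01=36.3164; Δ=(48.0215−15.6160)/(186.4374−151.9119)=0.9386; B=V−Δ·S=-125.7111
Node (1,0) S=130.2400: V=(p*·10.0499+(1−p*)·0.0000)/1.01=6.4678; Δ=(10.0499−0.0000)/(140.6592−114.6112)=0.3858; B=V−Δ·S=-43.7818
Node (1,1) S=159.8400: V=(p*·36.3164+(1−p*)·10.0499)/1.01=26.8546; Δ=(36.3164−10.0499)/(172.6272−140.6592)=0.8217; B=V−Δ·S=-104.4780
Node (0,0) S=148.0000: V=(p*·26.8546+(1−p*)·6.4678)/1.01=19.5240; Δ=(26.8546−6.4678)/(159.8400−130.2400)=0.6887; B=V−Δ·S=-82.4102
Root portfolio cost Δ·148+B reproduces V0=19.5240.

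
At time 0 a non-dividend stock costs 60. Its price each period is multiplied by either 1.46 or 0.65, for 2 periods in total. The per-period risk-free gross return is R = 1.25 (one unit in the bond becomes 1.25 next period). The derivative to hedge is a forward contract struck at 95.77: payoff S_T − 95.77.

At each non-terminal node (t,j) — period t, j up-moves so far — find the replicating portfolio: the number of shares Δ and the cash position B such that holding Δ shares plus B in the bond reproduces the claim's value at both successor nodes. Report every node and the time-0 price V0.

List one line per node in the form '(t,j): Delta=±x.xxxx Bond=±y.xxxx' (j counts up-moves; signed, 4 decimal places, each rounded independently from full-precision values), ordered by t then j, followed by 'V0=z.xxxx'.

Since d<R<u, set p* = (R−d)/(u−d) = 0.7407; price each node as the discounted p*-expectation of its children.
Terminal values V(2,·): V(2,0)=-70.4200, V(2,1)=-38.8300, V(2,2)=32.1260
Node (1,0) S=39.0000: V=(p*·-38.8300+(1−p*)·-70.4200)/1.25=-37.6160; Δ=(-38.8300−-70.4200)/(56.9400−25.3500)=1.0000; B=V−Δ·S=-76.6160
Node (1,1) S=87.6000: V=(p*·32.1260+(1−p*)·-38.8300)/1.25=10.9840; Δ=(32.1260−-38.8300)/(127.8960−56.9400)=1.0000; B=V−Δ·S=-76.6160
Node (0,0) S=60.0000: V=(p*·10.9840+(1−p*)·-37.6160)/1.25=-1.2928; Δ=(10.9840−-37.6160)/(87.6000−39.0000)=1.0000; B=V−Δ·S=-61.2928
Root portfolio cost Δ·60+B reproduces V0=-1.2928.

(0,0): Delta=1.0000 Bond=-61.2928
(1,0): Delta=1.0000 Bond=-76.6160
(1,1): Delta=1.0000 Bond=-76.6160
V0=-1.2928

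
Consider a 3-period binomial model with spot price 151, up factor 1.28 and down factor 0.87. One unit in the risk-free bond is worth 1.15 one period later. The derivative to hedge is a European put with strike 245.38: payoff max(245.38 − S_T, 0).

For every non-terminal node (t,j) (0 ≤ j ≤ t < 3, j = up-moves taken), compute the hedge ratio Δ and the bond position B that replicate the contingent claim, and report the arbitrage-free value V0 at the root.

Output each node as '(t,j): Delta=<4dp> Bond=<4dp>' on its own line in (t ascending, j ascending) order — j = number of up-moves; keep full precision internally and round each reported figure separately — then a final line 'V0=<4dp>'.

(0,0): Delta=-0.5939 Bond=114.9520
(1,0): Delta=-1.0000 Bond=185.5425
(1,1): Delta=-0.4658 Bond=107.4261
(2,0): Delta=-1.0000 Bond=213.3739
(2,1): Delta=-1.0000 Bond=213.3739
(2,2): Delta=-0.2972 Bond=81.8315
V0=25.2712

Since d<R<u, set p* = (R−d)/(u−d) = 0.6829; price each node as the discounted p*-expectation of its children.
At expiry t=3: V(3,0)=145.9460, V(3,1)=99.0864, V(3,2)=30.1434, V(3,3)=0.0000
Node (2,0) S=114.2919: V=(p*·99.0864+(1−p*)·145.9460)/1.15=99.0820; Δ=(99.0864−145.9460)/(146.2936−99.4340)=-1.0000; B=V−Δ·S=213.3739
Node (2,1) S=168.1536: V=(p*·30.1434+(1−p*)·99.0864)/1.15=45.2203; Δ=(30.1434−99.0864)/(215.2366−146.2936)=-1.0000; B=V−Δ·S=213.3739
Node (2,2) S=247.3984: V=(p*·0.0000+(1−p*)·30.1434)/1.15=8.3110; Δ=(0.0000−30.1434)/(316.6700−215.2366)=-0.2972; B=V−Δ·S=81.8315
Node (1,0) S=131.3700: V=(p*·45.2203+(1−p*)·99.0820)/1.15=54.1725; Δ=(45.2203−99.0820)/(168.1536−114.2919)=-1.0000; B=V−Δ·S=185.5425
Node (1,1) S=193.2800: V=(p*·8.3110+(1−p*)·45.2203)/1.15=17.4034; Δ=(8.3110−45.2203)/(247.3984−168.1536)=-0.4658; B=V−Δ·S=107.4261
Node (0,0) S=151.0000: V=(p*·17.4034+(1−p*)·54.1725)/1.15=25.2712; Δ=(17.4034−54.1725)/(193.2800−131.3700)=-0.5939; B=V−Δ·S=114.9520
Root portfolio cost Δ·151+B reproduces V0=25.2712.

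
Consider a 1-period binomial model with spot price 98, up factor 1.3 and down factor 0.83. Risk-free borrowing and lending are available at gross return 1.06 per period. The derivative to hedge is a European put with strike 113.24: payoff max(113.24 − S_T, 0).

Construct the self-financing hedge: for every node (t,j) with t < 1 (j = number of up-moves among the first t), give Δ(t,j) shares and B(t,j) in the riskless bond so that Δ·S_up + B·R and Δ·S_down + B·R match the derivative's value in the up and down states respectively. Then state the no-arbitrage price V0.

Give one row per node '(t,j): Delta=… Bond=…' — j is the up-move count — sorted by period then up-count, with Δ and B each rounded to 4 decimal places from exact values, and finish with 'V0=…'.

Under the risk-neutral measure, an up-move has probability p* = (R−d)/(u−d) = 0.4894 and values discount at R = 1.06.
At expiry t=1: V(1,0)=31.9000, V(1,1)=0.0000
(0,0): S=98.0000. Δ = (V_up−V_dn)/(S_up−S_dn) = (0.0000−31.9000)/(127.4000−81.3400) = -0.6926. V = [p*·0.0000 + (1−p*)·31.9000]/1.06 = 15.3673. B = V − Δ·S = 83.2397.
Each (Δ,B) replicates both successor values, so the strategy is self-financing and V0 is arbitrage-free.

(0,0): Delta=-0.6926 Bond=83.2397
V0=15.3673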